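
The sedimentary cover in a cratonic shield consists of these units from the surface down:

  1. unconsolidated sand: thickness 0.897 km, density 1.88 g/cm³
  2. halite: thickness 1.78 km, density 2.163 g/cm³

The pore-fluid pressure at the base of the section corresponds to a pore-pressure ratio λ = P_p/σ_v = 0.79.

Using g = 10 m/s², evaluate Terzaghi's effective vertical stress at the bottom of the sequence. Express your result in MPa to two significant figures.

Overburden (lithostatic) stress σ_v:
unconsolidated sand: 1880 kg/m³ × 10 m/s² × 897 m = 1.686×10^7 Pa = 16.86 MPa
halite: 2163 kg/m³ × 10 m/s² × 1780 m = 3.850×10^7 Pa = 38.50 MPa
Total = 16.86 + 38.50 = 55.365 MPa
Pore pressure P_p = λ·σ_v = 0.79 × 55.37 MPa = 43.74 MPa
Effective stress σ' = σ_v − P_p = 55.37 − 43.74 = 11.627 MPa

12 MPa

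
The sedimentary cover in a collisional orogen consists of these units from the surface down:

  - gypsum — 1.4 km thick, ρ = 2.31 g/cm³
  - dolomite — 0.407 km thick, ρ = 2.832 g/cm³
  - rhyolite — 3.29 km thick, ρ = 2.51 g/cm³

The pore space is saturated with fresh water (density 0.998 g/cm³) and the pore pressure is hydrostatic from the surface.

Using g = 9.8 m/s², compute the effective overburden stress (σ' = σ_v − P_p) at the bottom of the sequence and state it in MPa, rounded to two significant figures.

74 MPa

Overburden (lithostatic) stress σ_v:
gypsum: 2310 kg/m³ × 9.8 m/s² × 1400 m = 3.169×10^7 Pa = 31.69 MPa
dolomite: 2832 kg/m³ × 9.8 m/s² × 407 m = 1.130×10^7 Pa = 11.30 MPa
rhyolite: 2510 kg/m³ × 9.8 m/s² × 3290 m = 8.093×10^7 Pa = 80.93 MPa
Total = 31.69 + 11.30 + 80.93 = 123.92 MPa
Pore pressure P_p = 998 kg/m³ × 9.8 m/s² × 5097 m = 4.985×10^7 Pa = 49.85 MPa
Effective stress σ' = σ_v − P_p = 123.9 − 49.85 = 74.066 MPa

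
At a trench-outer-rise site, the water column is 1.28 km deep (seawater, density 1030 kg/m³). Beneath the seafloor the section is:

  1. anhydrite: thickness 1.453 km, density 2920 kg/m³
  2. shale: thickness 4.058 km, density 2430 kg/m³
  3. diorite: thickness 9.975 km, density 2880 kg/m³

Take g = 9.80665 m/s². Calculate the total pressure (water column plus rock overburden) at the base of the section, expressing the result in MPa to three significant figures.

433 MPa

seawater: 1030 kg/m³ × 9.80665 m/s² × 1280 m = 1.293×10^7 Pa = 12.93 MPa
anhydrite: 2920 kg/m³ × 9.80665 m/s² × 1453 m = 4.161×10^7 Pa = 41.61 MPa
shale: 2430 kg/m³ × 9.80665 m/s² × 4058 m = 9.670×10^7 Pa = 96.70 MPa
diorite: 2880 kg/m³ × 9.80665 m/s² × 9975 m = 2.817×10^8 Pa = 281.7 MPa
Total = 12.93 + 41.61 + 96.70 + 281.7 = 432.96 MPa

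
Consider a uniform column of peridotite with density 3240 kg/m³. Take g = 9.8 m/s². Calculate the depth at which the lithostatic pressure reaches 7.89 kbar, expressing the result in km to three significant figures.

h = P/(ρg) = 7.89 kbar / (3240 kg/m³ × 9.8 m/s²) = 7.890×10^8 Pa / 31752 Pa/m = 24849 m
= 24.849 km

24.8 km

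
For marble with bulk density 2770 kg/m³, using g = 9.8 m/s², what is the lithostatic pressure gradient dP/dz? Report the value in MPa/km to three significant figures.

27.1 MPa/km

dP/dz = ρg = 2770 kg/m³ × 9.8 m/s² = 27146 Pa/m
= 27146 Pa/m × (1 MPa/km / 1000.0 Pa/m) = 27.146 MPa/km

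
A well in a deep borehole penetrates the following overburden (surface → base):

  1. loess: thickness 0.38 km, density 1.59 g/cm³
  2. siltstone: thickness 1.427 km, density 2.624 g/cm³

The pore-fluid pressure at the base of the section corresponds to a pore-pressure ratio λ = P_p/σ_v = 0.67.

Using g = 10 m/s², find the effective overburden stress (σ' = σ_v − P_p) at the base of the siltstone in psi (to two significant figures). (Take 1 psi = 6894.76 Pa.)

2100 psi

Overburden (lithostatic) stress σ_v:
loess: 1590 kg/m³ × 10 m/s² × 380 m = 6.042×10^6 Pa = 6.042 MPa
siltstone: 2624 kg/m³ × 10 m/s² × 1427 m = 3.744×10^7 Pa = 37.44 MPa
Total = 6.042 + 37.44 = 43.486 MPa
Pore pressure P_p = λ·σ_v = 0.67 × 43.49 MPa = 29.14 MPa
Effective stress σ' = σ_v − P_p = 43.49 − 29.14 = 14.351 MPa = 2081.4 psi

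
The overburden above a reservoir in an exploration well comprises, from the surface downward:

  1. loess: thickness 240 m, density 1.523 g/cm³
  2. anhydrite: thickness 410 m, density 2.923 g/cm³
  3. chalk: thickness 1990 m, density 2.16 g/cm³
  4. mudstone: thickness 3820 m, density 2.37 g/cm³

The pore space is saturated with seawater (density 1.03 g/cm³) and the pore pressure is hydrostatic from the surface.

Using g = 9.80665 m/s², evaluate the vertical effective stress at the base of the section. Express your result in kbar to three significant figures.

0.810 kbar

Overburden (lithostatic) stress σ_v:
loess: 1523 kg/m³ × 9.80665 m/s² × 240 m = 3.585×10^6 Pa = 3.585 MPa
anhydrite: 2923 kg/m³ × 9.80665 m/s² × 410 m = 1.175×10^7 Pa = 11.75 MPa
chalk: 2160 kg/m³ × 9.80665 m/s² × 1990 m = 4.215×10^7 Pa = 42.15 MPa
mudstone: 2370 kg/m³ × 9.80665 m/s² × 3820 m = 8.878×10^7 Pa = 88.78 MPa
Total = 3.585 + 11.75 + 42.15 + 88.78 = 146.27 MPa
Pore pressure P_p = 1030 kg/m³ × 9.80665 m/s² × 6460 m = 6.525×10^7 Pa = 65.25 MPa
Effective stress σ' = σ_v − P_p = 146.3 − 65.25 = 81.022 MPa = 0.81022 kbar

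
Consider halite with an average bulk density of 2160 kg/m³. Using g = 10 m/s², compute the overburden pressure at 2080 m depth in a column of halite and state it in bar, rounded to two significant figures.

450 bar

halite: 2160 kg/m³ × 10 m/s² × 2080 m = 4.493×10^7 Pa = 449.3 bar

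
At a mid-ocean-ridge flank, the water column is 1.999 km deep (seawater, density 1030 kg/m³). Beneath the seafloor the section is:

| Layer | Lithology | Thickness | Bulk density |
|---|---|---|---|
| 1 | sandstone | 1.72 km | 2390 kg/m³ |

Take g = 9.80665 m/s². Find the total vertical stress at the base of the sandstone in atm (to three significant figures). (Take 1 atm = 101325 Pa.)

seawater: 1030 kg/m³ × 9.80665 m/s² × 1999 m = 2.019×10^7 Pa = 199.3 atm
sandstone: 2390 kg/m³ × 9.80665 m/s² × 1720 m = 4.031×10^7 Pa = 397.9 atm
Total = 199.3 + 397.9 = 597.14 atm

597 atm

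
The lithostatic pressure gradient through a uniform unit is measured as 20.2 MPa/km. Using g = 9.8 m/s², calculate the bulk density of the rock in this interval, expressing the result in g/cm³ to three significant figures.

2.06 g/cm³

ρ = (dP/dz)/g = 20.2 MPa/km / 9.8 m/s² = 20200 Pa/m / 9.8 m/s² = 2061.2 kg/m³
= 2.061 g/cm³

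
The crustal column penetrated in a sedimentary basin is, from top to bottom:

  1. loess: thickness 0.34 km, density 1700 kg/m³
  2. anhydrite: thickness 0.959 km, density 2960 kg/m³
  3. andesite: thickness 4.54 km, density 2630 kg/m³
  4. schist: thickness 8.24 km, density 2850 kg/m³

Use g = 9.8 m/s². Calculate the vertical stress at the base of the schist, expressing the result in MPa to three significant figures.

381 MPa

loess: 1700 kg/m³ × 9.8 m/s² × 340 m = 5.664×10^6 Pa = 5.664 MPa
anhydrite: 2960 kg/m³ × 9.8 m/s² × 959 m = 2.782×10^7 Pa = 27.82 MPa
andesite: 2630 kg/m³ × 9.8 m/s² × 4540 m = 1.170×10^8 Pa = 117.0 MPa
schist: 2850 kg/m³ × 9.8 m/s² × 8240 m = 2.301×10^8 Pa = 230.1 MPa
Total = 5.664 + 27.82 + 117.0 + 230.1 = 380.64 MPa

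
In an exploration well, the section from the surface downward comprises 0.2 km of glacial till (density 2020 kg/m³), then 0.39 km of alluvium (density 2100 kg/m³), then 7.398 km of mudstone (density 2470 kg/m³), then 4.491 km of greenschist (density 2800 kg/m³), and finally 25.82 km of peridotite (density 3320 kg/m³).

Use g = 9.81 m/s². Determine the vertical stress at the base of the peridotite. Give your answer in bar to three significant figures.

11600 bar

glacial till: 2020 kg/m³ × 9.81 m/s² × 200 m = 3.963×10^6 Pa = 39.63 bar
alluvium: 2100 kg/m³ × 9.81 m/s² × 390 m = 8.034×10^6 Pa = 80.34 bar
mudstone: 2470 kg/m³ × 9.81 m/s² × 7398 m = 1.793×10^8 Pa = 1793 bar
greenschist: 2800 kg/m³ × 9.81 m/s² × 4491 m = 1.234×10^8 Pa = 1234 bar
peridotite: 3320 kg/m³ × 9.81 m/s² × 25820 m = 8.409×10^8 Pa = 8409 bar
Total = 39.63 + 80.34 + 1793 + 1234 + 8409 = 11556 bar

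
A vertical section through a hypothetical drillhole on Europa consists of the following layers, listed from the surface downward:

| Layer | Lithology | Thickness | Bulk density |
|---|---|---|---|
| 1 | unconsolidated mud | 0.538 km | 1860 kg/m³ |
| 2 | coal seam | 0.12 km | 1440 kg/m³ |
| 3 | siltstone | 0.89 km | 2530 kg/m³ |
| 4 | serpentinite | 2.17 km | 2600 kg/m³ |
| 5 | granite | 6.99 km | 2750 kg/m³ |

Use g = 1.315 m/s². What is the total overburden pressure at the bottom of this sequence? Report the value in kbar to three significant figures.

0.372 kbar

unconsolidated mud: 1860 kg/m³ × 1.315 m/s² × 538 m = 1.316×10^6 Pa = 0.01316 kbar
coal seam: 1440 kg/m³ × 1.315 m/s² × 120 m = 2.272×10^5 Pa = 2.272×10^-3 kbar
siltstone: 2530 kg/m³ × 1.315 m/s² × 890 m = 2.961×10^6 Pa = 0.02961 kbar
serpentinite: 2600 kg/m³ × 1.315 m/s² × 2170 m = 7.419×10^6 Pa = 0.07419 kbar
granite: 2750 kg/m³ × 1.315 m/s² × 6990 m = 2.528×10^7 Pa = 0.2528 kbar
Total = 0.01316 + 2.272×10^-3 + 0.02961 + 0.07419 + 0.2528 = 0.37201 kbar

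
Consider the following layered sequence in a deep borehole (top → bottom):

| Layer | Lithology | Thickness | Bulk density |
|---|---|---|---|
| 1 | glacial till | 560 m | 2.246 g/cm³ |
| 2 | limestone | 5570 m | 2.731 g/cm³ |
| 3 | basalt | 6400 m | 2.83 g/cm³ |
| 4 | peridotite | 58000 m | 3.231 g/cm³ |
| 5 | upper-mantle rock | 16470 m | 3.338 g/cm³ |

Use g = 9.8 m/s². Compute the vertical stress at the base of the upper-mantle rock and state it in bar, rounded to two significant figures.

glacial till: 2246 kg/m³ × 9.8 m/s² × 560 m = 1.233×10^7 Pa = 123.3 bar
limestone: 2731 kg/m³ × 9.8 m/s² × 5570 m = 1.491×10^8 Pa = 1491 bar
basalt: 2830 kg/m³ × 9.8 m/s² × 6400 m = 1.775×10^8 Pa = 1775 bar
peridotite: 3231 kg/m³ × 9.8 m/s² × 58000 m = 1.837×10^9 Pa = 18365 bar
upper-mantle rock: 3338 kg/m³ × 9.8 m/s² × 16470 m = 5.388×10^8 Pa = 5388 bar
Total = 123.3 + 1491 + 1775 + 18365 + 5388 = 27142 bar

27000 bar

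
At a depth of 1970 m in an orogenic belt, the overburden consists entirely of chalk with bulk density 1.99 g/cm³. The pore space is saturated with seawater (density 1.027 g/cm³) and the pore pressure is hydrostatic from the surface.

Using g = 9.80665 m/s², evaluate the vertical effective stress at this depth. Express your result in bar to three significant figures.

186 bar

Overburden (lithostatic) stress σ_v:
chalk: 1990 kg/m³ × 9.80665 m/s² × 1970 m = 3.845×10^7 Pa = 38.45 MPa
Pore pressure P_p = 1027 kg/m³ × 9.80665 m/s² × 1970 m = 1.984×10^7 Pa = 19.84 MPa
Effective stress σ' = σ_v − P_p = 38.45 − 19.84 = 18.604 MPa = 186.04 bar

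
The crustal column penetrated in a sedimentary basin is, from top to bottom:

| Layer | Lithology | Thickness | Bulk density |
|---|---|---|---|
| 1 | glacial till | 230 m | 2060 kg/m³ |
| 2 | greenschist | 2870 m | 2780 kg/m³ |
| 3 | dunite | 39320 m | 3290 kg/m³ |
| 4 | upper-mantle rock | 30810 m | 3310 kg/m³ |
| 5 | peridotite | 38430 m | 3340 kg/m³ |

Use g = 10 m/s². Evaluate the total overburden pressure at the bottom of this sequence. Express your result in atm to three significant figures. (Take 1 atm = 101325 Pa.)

36300 atm

glacial till: 2060 kg/m³ × 10 m/s² × 230 m = 4.738×10^6 Pa = 46.76 atm
greenschist: 2780 kg/m³ × 10 m/s² × 2870 m = 7.979×10^7 Pa = 787.4 atm
dunite: 3290 kg/m³ × 10 m/s² × 39320 m = 1.294×10^9 Pa = 12767 atm
upper-mantle rock: 3310 kg/m³ × 10 m/s² × 30810 m = 1.020×10^9 Pa = 10065 atm
peridotite: 3340 kg/m³ × 10 m/s² × 38430 m = 1.284×10^9 Pa = 12668 atm
Total = 46.76 + 787.4 + 12767 + 10065 + 12668 = 36334 atm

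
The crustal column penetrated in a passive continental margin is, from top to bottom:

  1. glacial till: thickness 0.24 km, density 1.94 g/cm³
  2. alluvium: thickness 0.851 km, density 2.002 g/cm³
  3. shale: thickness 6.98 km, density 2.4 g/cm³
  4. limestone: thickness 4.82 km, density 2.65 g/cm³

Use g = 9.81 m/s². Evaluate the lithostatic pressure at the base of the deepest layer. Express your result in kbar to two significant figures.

3.1 kbar

glacial till: 1940 kg/m³ × 9.81 m/s² × 240 m = 4.568×10^6 Pa = 0.04568 kbar
alluvium: 2002 kg/m³ × 9.81 m/s² × 851 m = 1.671×10^7 Pa = 0.1671 kbar
shale: 2400 kg/m³ × 9.81 m/s² × 6980 m = 1.643×10^8 Pa = 1.643 kbar
limestone: 2650 kg/m³ × 9.81 m/s² × 4820 m = 1.253×10^8 Pa = 1.253 kbar
Total = 0.04568 + 0.1671 + 1.643 + 1.253 = 3.1092 kbar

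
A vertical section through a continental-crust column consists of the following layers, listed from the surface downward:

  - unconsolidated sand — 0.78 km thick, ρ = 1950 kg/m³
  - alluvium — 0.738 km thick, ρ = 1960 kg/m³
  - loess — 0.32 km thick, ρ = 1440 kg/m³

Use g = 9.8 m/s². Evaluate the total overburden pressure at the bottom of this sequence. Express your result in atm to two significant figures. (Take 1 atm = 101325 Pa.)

330 atm

unconsolidated sand: 1950 kg/m³ × 9.8 m/s² × 780 m = 1.491×10^7 Pa = 147.1 atm
alluvium: 1960 kg/m³ × 9.8 m/s² × 738 m = 1.418×10^7 Pa = 139.9 atm
loess: 1440 kg/m³ × 9.8 m/s² × 320 m = 4.516×10^6 Pa = 44.57 atm
Total = 147.1 + 139.9 + 44.57 = 331.58 atm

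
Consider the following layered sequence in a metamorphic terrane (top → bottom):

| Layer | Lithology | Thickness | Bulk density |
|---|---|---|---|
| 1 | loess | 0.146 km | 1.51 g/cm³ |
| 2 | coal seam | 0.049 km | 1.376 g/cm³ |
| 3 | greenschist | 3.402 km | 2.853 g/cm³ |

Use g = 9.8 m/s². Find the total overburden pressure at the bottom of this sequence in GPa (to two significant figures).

loess: 1510 kg/m³ × 9.8 m/s² × 146 m = 2.161×10^6 Pa = 2.161×10^-3 GPa
coal seam: 1376 kg/m³ × 9.8 m/s² × 49 m = 6.608×10^5 Pa = 6.608×10^-4 GPa
greenschist: 2853 kg/m³ × 9.8 m/s² × 3402 m = 9.512×10^7 Pa = 0.09512 GPa
Total = 2.161×10^-3 + 6.608×10^-4 + 0.09512 = 0.097939 GPa

0.098 GPa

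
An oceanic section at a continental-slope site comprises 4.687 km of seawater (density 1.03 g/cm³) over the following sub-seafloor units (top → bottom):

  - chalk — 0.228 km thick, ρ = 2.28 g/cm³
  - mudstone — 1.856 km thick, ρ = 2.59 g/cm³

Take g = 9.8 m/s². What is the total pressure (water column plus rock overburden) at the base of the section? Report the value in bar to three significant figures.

995 bar

seawater: 1030 kg/m³ × 9.8 m/s² × 4687 m = 4.731×10^7 Pa = 473.1 bar
chalk: 2280 kg/m³ × 9.8 m/s² × 228 m = 5.094×10^6 Pa = 50.94 bar
mudstone: 2590 kg/m³ × 9.8 m/s² × 1856 m = 4.711×10^7 Pa = 471.1 bar
Total = 473.1 + 50.94 + 471.1 = 995.14 bar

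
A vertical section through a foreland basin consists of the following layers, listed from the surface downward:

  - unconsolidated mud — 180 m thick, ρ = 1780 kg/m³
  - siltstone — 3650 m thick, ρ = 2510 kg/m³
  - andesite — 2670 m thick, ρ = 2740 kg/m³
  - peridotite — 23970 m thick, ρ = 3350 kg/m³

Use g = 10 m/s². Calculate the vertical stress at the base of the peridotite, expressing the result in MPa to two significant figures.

unconsolidated mud: 1780 kg/m³ × 10 m/s² × 180 m = 3.204×10^6 Pa = 3.204 MPa
siltstone: 2510 kg/m³ × 10 m/s² × 3650 m = 9.162×10^7 Pa = 91.61 MPa
andesite: 2740 kg/m³ × 10 m/s² × 2670 m = 7.316×10^7 Pa = 73.16 MPa
peridotite: 3350 kg/m³ × 10 m/s² × 23970 m = 8.030×10^8 Pa = 803.0 MPa
Total = 3.204 + 91.61 + 73.16 + 803.0 = 970.97 MPa

970 MPa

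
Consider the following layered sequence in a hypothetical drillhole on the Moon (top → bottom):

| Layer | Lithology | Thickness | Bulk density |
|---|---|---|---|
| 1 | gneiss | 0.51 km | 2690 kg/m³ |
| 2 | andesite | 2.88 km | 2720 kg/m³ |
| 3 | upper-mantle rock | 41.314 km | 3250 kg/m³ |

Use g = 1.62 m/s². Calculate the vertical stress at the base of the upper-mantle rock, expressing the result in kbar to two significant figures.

2.3 kbar

gneiss: 2690 kg/m³ × 1.62 m/s² × 510 m = 2.222×10^6 Pa = 0.02222 kbar
andesite: 2720 kg/m³ × 1.62 m/s² × 2880 m = 1.269×10^7 Pa = 0.1269 kbar
upper-mantle rock: 3250 kg/m³ × 1.62 m/s² × 41314 m = 2.175×10^8 Pa = 2.175 kbar
Total = 0.02222 + 0.1269 + 2.175 = 2.3243 kbar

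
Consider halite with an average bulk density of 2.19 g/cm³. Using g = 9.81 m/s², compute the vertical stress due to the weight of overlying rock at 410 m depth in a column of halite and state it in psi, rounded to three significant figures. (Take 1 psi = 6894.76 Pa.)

halite: 2190 kg/m³ × 9.81 m/s² × 410 m = 8.808×10^6 Pa = 1278 psi

1280 psi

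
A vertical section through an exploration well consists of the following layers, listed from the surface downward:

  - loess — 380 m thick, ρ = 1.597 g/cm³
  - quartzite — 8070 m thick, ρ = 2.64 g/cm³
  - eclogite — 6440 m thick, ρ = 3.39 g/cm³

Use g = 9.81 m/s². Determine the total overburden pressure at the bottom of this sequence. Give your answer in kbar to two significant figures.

4.3 kbar

loess: 1597 kg/m³ × 9.81 m/s² × 380 m = 5.953×10^6 Pa = 0.05953 kbar
quartzite: 2640 kg/m³ × 9.81 m/s² × 8070 m = 2.090×10^8 Pa = 2.090 kbar
eclogite: 3390 kg/m³ × 9.81 m/s² × 6440 m = 2.142×10^8 Pa = 2.142 kbar
Total = 0.05953 + 2.090 + 2.142 = 4.2912 kbar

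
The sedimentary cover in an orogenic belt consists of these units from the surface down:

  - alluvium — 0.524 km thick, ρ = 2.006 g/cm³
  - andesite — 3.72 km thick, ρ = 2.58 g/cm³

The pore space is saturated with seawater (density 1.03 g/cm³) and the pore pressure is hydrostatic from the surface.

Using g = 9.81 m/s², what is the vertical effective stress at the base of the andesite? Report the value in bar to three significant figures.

616 bar

Overburden (lithostatic) stress σ_v:
alluvium: 2006 kg/m³ × 9.81 m/s² × 524 m = 1.031×10^7 Pa = 10.31 MPa
andesite: 2580 kg/m³ × 9.81 m/s² × 3720 m = 9.415×10^7 Pa = 94.15 MPa
Total = 10.31 + 94.15 = 104.46 MPa
Pore pressure P_p = 1030 kg/m³ × 9.81 m/s² × 4244 m = 4.288×10^7 Pa = 42.88 MPa
Effective stress σ' = σ_v − P_p = 104.5 − 42.88 = 61.582 MPa = 615.82 bar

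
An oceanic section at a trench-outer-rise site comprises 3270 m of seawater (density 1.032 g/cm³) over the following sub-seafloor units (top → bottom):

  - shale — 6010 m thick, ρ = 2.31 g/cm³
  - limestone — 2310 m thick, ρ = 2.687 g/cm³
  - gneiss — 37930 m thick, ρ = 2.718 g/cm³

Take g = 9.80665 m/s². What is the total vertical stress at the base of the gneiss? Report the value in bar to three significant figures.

12400 bar

seawater: 1032 kg/m³ × 9.80665 m/s² × 3270 m = 3.309×10^7 Pa = 330.9 bar
shale: 2310 kg/m³ × 9.80665 m/s² × 6010 m = 1.361×10^8 Pa = 1361 bar
limestone: 2687 kg/m³ × 9.80665 m/s² × 2310 m = 6.087×10^7 Pa = 608.7 bar
gneiss: 2718 kg/m³ × 9.80665 m/s² × 37930 m = 1.011×10^9 Pa = 10110 bar
Total = 330.9 + 1361 + 608.7 + 10110 = 12411 bar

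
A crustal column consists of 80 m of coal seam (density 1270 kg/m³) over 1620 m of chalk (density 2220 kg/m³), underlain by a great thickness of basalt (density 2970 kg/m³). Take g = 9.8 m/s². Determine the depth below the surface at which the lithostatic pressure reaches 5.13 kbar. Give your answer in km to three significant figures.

Pressure at base of upper layers: 1270×9.8×80 + 2220×9.8×1620 = 3.624×10^7 Pa = 0.3624 kbar
Remaining pressure to be supplied by basalt: 5.130×10^8 − 3.624×10^7 = 4.768×10^8 Pa
Additional depth in basalt = 4.768×10^8 Pa / (2970 kg/m³ × 9.8 m/s²) = 16380 m
Total depth = 1700 m + 16380 m = 18080 m
= 18.080 km

18.1 km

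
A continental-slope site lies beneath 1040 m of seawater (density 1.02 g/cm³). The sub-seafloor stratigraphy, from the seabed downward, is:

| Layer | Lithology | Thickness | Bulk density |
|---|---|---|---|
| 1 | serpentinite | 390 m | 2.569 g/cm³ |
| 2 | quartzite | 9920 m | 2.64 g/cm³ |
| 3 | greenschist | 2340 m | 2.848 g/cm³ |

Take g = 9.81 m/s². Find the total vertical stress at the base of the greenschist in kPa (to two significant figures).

340000 kPa

seawater: 1020 kg/m³ × 9.81 m/s² × 1040 m = 1.041×10^7 Pa = 10406 kPa
serpentinite: 2569 kg/m³ × 9.81 m/s² × 390 m = 9.829×10^6 Pa = 9829 kPa
quartzite: 2640 kg/m³ × 9.81 m/s² × 9920 m = 2.569×10^8 Pa = 2.569×10^5 kPa
greenschist: 2848 kg/m³ × 9.81 m/s² × 2340 m = 6.538×10^7 Pa = 65377 kPa
Total = 10406 + 9829 + 2.569×10^5 + 65377 = 3.4252×10^5 kPa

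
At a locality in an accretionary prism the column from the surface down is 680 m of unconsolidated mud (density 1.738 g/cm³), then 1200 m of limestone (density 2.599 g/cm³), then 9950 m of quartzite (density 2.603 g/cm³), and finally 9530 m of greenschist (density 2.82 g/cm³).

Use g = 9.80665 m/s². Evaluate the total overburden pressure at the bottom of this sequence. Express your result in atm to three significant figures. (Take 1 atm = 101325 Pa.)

5520 atm

unconsolidated mud: 1738 kg/m³ × 9.80665 m/s² × 680 m = 1.159×10^7 Pa = 114.4 atm
limestone: 2599 kg/m³ × 9.80665 m/s² × 1200 m = 3.058×10^7 Pa = 301.9 atm
quartzite: 2603 kg/m³ × 9.80665 m/s² × 9950 m = 2.540×10^8 Pa = 2507 atm
greenschist: 2820 kg/m³ × 9.80665 m/s² × 9530 m = 2.635×10^8 Pa = 2601 atm
Total = 114.4 + 301.9 + 2507 + 2601 = 5524.0 atm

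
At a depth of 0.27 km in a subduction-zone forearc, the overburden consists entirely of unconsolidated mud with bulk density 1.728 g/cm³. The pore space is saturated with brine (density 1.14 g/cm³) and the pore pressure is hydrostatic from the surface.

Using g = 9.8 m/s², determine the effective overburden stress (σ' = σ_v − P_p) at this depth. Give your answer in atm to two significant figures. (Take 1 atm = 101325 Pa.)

15 atm

Overburden (lithostatic) stress σ_v:
unconsolidated mud: 1728 kg/m³ × 9.8 m/s² × 270 m = 4.572×10^6 Pa = 4.572 MPa
Pore pressure P_p = 1140 kg/m³ × 9.8 m/s² × 270 m = 3.016×10^6 Pa = 3.016 MPa
Effective stress σ' = σ_v − P_p = 4.572 − 3.016 = 1.5558 MPa = 15.355 atm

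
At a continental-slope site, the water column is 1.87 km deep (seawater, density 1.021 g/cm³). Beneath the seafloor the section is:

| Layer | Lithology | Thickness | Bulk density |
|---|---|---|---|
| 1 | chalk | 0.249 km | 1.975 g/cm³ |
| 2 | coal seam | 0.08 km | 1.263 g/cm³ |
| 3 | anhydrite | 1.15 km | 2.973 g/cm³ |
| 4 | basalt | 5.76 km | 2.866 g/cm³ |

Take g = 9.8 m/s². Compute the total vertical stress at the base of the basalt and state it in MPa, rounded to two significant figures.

seawater: 1021 kg/m³ × 9.8 m/s² × 1870 m = 1.871×10^7 Pa = 18.71 MPa
chalk: 1975 kg/m³ × 9.8 m/s² × 249 m = 4.819×10^6 Pa = 4.819 MPa
coal seam: 1263 kg/m³ × 9.8 m/s² × 80 m = 9.902×10^5 Pa = 0.9902 MPa
anhydrite: 2973 kg/m³ × 9.8 m/s² × 1150 m = 3.351×10^7 Pa = 33.51 MPa
basalt: 2866 kg/m³ × 9.8 m/s² × 5760 m = 1.618×10^8 Pa = 161.8 MPa
Total = 18.71 + 4.819 + 0.9902 + 33.51 + 161.8 = 219.81 MPa

220 MPa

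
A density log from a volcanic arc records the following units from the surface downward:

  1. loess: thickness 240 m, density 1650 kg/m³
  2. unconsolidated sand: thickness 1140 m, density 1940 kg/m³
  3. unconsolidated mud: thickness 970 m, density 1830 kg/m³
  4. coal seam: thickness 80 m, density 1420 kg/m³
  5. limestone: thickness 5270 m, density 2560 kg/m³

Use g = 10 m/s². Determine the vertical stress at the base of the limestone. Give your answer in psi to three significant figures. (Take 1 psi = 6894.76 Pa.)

loess: 1650 kg/m³ × 10 m/s² × 240 m = 3.960×10^6 Pa = 574.3 psi
unconsolidated sand: 1940 kg/m³ × 10 m/s² × 1140 m = 2.212×10^7 Pa = 3208 psi
unconsolidated mud: 1830 kg/m³ × 10 m/s² × 970 m = 1.775×10^7 Pa = 2575 psi
coal seam: 1420 kg/m³ × 10 m/s² × 80 m = 1.136×10^6 Pa = 164.8 psi
limestone: 2560 kg/m³ × 10 m/s² × 5270 m = 1.349×10^8 Pa = 19567 psi
Total = 574.3 + 3208 + 2575 + 164.8 + 19567 = 26089 psi

26100 psi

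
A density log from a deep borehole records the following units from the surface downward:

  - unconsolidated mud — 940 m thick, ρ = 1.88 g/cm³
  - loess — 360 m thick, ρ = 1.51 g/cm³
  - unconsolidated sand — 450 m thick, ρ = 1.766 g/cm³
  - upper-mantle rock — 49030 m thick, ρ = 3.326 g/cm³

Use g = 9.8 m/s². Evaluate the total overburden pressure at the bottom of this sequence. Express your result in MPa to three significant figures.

1630 MPa

unconsolidated mud: 1880 kg/m³ × 9.8 m/s² × 940 m = 1.732×10^7 Pa = 17.32 MPa
loess: 1510 kg/m³ × 9.8 m/s² × 360 m = 5.327×10^6 Pa = 5.327 MPa
unconsolidated sand: 1766 kg/m³ × 9.8 m/s² × 450 m = 7.788×10^6 Pa = 7.788 MPa
upper-mantle rock: 3326 kg/m³ × 9.8 m/s² × 49030 m = 1.598×10^9 Pa = 1598 MPa
Total = 17.32 + 5.327 + 7.788 + 1598 = 1628.6 MPa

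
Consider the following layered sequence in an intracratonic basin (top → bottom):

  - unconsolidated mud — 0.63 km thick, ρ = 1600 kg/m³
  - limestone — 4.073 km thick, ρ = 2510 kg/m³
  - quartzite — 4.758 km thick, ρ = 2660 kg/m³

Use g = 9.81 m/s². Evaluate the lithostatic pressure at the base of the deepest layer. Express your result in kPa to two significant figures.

230000 kPa

unconsolidated mud: 1600 kg/m³ × 9.81 m/s² × 630 m = 9.888×10^6 Pa = 9888 kPa
limestone: 2510 kg/m³ × 9.81 m/s² × 4073 m = 1.003×10^8 Pa = 1.003×10^5 kPa
quartzite: 2660 kg/m³ × 9.81 m/s² × 4758 m = 1.242×10^8 Pa = 1.242×10^5 kPa
Total = 9888 + 1.003×10^5 + 1.242×10^5 = 2.3434×10^5 kPa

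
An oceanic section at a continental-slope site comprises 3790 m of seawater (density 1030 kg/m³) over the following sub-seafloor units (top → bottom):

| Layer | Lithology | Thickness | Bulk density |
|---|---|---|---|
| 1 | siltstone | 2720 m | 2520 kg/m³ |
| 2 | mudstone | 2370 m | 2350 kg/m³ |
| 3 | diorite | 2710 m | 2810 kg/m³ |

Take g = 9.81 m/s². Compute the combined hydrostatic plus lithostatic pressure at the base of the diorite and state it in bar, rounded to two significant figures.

2300 bar

seawater: 1030 kg/m³ × 9.81 m/s² × 3790 m = 3.830×10^7 Pa = 383.0 bar
siltstone: 2520 kg/m³ × 9.81 m/s² × 2720 m = 6.724×10^7 Pa = 672.4 bar
mudstone: 2350 kg/m³ × 9.81 m/s² × 2370 m = 5.464×10^7 Pa = 546.4 bar
diorite: 2810 kg/m³ × 9.81 m/s² × 2710 m = 7.470×10^7 Pa = 747.0 bar
Total = 383.0 + 672.4 + 546.4 + 747.0 = 2348.8 bar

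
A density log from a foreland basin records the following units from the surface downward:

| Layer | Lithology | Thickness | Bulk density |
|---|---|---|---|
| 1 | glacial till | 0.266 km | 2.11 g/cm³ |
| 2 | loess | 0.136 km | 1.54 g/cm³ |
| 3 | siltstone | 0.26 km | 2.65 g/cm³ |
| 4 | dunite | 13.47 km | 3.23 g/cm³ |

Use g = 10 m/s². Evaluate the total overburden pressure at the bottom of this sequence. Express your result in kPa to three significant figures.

450000 kPa

glacial till: 2110 kg/m³ × 10 m/s² × 266 m = 5.613×10^6 Pa = 5613 kPa
loess: 1540 kg/m³ × 10 m/s² × 136 m = 2.094×10^6 Pa = 2094 kPa
siltstone: 2650 kg/m³ × 10 m/s² × 260 m = 6.890×10^6 Pa = 6890 kPa
dunite: 3230 kg/m³ × 10 m/s² × 13470 m = 4.351×10^8 Pa = 4.351×10^5 kPa
Total = 5613 + 2094 + 6890 + 4.351×10^5 = 4.4968×10^5 kPa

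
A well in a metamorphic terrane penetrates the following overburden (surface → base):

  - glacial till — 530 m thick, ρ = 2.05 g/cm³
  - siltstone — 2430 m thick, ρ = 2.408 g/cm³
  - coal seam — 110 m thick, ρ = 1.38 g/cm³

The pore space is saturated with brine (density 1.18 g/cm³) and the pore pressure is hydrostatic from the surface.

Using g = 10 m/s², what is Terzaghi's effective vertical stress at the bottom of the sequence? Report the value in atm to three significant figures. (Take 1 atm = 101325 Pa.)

Overburden (lithostatic) stress σ_v:
glacial till: 2050 kg/m³ × 10 m/s² × 530 m = 1.087×10^7 Pa = 10.87 MPa
siltstone: 2408 kg/m³ × 10 m/s² × 2430 m = 5.851×10^7 Pa = 58.51 MPa
coal seam: 1380 kg/m³ × 10 m/s² × 110 m = 1.518×10^6 Pa = 1.518 MPa
Total = 10.87 + 58.51 + 1.518 = 70.897 MPa
Pore pressure P_p = 1180 kg/m³ × 10 m/s² × 3070 m = 3.623×10^7 Pa = 36.23 MPa
Effective stress σ' = σ_v − P_p = 70.90 − 36.23 = 34.671 MPa = 342.18 atm

342 atm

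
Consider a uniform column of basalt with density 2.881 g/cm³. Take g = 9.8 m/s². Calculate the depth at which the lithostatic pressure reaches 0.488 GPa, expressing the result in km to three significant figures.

h = P/(ρg) = 0.488 GPa / (2881 kg/m³ × 9.8 m/s²) = 4.880×10^8 Pa / 28234 Pa/m = 17284 m
= 17.284 km

17.3 km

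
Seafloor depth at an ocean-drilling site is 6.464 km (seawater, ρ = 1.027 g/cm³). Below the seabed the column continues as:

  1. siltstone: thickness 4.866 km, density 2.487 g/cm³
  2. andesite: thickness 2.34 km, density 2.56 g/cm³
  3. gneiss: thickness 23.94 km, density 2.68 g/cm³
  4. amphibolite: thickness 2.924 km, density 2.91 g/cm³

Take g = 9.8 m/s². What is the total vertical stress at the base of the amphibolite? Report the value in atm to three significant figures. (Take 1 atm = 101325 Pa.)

9420 atm

seawater: 1027 kg/m³ × 9.8 m/s² × 6464 m = 6.506×10^7 Pa = 642.1 atm
siltstone: 2487 kg/m³ × 9.8 m/s² × 4866 m = 1.186×10^8 Pa = 1170 atm
andesite: 2560 kg/m³ × 9.8 m/s² × 2340 m = 5.871×10^7 Pa = 579.4 atm
gneiss: 2680 kg/m³ × 9.8 m/s² × 23940 m = 6.288×10^8 Pa = 6205 atm
amphibolite: 2910 kg/m³ × 9.8 m/s² × 2924 m = 8.339×10^7 Pa = 823.0 atm
Total = 642.1 + 1170 + 579.4 + 6205 + 823.0 = 9420.3 atm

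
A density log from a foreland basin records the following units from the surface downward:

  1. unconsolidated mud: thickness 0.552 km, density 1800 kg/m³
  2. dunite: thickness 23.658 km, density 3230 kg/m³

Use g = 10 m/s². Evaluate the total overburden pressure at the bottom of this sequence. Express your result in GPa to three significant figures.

unconsolidated mud: 1800 kg/m³ × 10 m/s² × 552 m = 9.936×10^6 Pa = 9.936×10^-3 GPa
dunite: 3230 kg/m³ × 10 m/s² × 23658 m = 7.642×10^8 Pa = 0.7642 GPa
Total = 9.936×10^-3 + 0.7642 = 0.77409 GPa

0.774 GPa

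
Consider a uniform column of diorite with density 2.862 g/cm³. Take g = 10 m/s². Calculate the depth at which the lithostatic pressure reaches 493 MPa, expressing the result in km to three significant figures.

17.2 km

h = P/(ρg) = 493 MPa / (2862 kg/m³ × 10 m/s²) = 4.930×10^8 Pa / 28620 Pa/m = 17226 m
= 17.226 km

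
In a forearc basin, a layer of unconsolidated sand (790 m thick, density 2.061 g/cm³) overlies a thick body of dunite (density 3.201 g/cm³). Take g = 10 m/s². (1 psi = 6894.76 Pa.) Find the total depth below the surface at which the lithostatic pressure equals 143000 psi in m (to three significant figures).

Pressure at base of upper layers: 2061×10×790 = 1.628×10^7 Pa = 2361 psi
Remaining pressure to be supplied by dunite: 9.860×10^8 − 1.628×10^7 = 9.697×10^8 Pa
Additional depth in dunite = 9.697×10^8 Pa / (3201 kg/m³ × 10 m/s²) = 30293 m
Total depth = 790 m + 30293 m = 31083 m

31100 m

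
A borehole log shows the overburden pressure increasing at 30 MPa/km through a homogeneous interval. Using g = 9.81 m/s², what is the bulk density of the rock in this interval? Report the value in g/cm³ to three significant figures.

3.06 g/cm³

ρ = (dP/dz)/g = 30 MPa/km / 9.81 m/s² = 30000 Pa/m / 9.81 m/s² = 3058.1 kg/m³
= 3.058 g/cm³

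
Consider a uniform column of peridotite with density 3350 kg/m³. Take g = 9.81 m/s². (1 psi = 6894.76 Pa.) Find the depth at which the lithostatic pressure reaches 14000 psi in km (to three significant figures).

h = P/(ρg) = 14000 psi / (3350 kg/m³ × 9.81 m/s²) = 9.653×10^7 Pa / 32864 Pa/m = 2937.2 m
= 2.9372 km

2.94 km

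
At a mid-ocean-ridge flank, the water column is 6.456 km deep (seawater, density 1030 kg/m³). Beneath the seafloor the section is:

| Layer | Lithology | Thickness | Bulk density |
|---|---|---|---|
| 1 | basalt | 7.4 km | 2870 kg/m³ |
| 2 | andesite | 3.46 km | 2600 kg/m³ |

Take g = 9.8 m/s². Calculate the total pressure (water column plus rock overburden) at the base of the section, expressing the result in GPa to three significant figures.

0.361 GPa

seawater: 1030 kg/m³ × 9.8 m/s² × 6456 m = 6.517×10^7 Pa = 0.06517 GPa
basalt: 2870 kg/m³ × 9.8 m/s² × 7400 m = 2.081×10^8 Pa = 0.2081 GPa
andesite: 2600 kg/m³ × 9.8 m/s² × 3460 m = 8.816×10^7 Pa = 0.08816 GPa
Total = 0.06517 + 0.2081 + 0.08816 = 0.36146 GPa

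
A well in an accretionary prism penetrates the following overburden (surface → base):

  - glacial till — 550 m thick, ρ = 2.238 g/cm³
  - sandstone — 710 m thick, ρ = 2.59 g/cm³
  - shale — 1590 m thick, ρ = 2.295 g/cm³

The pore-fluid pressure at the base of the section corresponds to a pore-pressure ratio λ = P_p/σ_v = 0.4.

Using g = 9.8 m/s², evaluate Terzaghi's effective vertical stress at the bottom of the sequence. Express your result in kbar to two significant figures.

Overburden (lithostatic) stress σ_v:
glacial till: 2238 kg/m³ × 9.8 m/s² × 550 m = 1.206×10^7 Pa = 12.06 MPa
sandstone: 2590 kg/m³ × 9.8 m/s² × 710 m = 1.802×10^7 Pa = 18.02 MPa
shale: 2295 kg/m³ × 9.8 m/s² × 1590 m = 3.576×10^7 Pa = 35.76 MPa
Total = 12.06 + 18.02 + 35.76 = 65.845 MPa
Pore pressure P_p = λ·σ_v = 0.4 × 65.84 MPa = 26.34 MPa
Effective stress σ' = σ_v − P_p = 65.84 − 26.34 = 39.507 MPa = 0.39507 kbar

0.40 kbar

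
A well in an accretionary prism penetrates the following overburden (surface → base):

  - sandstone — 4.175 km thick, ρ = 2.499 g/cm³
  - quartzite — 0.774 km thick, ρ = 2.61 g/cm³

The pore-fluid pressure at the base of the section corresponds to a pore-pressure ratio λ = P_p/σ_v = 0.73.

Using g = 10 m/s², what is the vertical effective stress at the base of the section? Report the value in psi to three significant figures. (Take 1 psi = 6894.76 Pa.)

Overburden (lithostatic) stress σ_v:
sandstone: 2499 kg/m³ × 10 m/s² × 4175 m = 1.043×10^8 Pa = 104.3 MPa
quartzite: 2610 kg/m³ × 10 m/s² × 774 m = 2.020×10^7 Pa = 20.20 MPa
Total = 104.3 + 20.20 = 124.53 MPa
Pore pressure P_p = λ·σ_v = 0.73 × 124.5 MPa = 90.91 MPa
Effective stress σ' = σ_v − P_p = 124.5 − 90.91 = 33.624 MPa = 4876.8 psi

4880 psi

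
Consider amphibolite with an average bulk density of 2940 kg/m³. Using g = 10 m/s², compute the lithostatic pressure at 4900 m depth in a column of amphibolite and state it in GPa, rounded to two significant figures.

amphibolite: 2940 kg/m³ × 10 m/s² × 4900 m = 1.441×10^8 Pa = 0.1441 GPa

0.14 GPa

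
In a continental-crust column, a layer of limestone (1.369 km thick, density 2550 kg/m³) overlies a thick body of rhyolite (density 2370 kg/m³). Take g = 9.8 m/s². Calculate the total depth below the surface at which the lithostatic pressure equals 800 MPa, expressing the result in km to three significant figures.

Pressure at base of upper layers: 2550×9.8×1369 = 3.421×10^7 Pa = 34.21 MPa
Remaining pressure to be supplied by rhyolite: 8.000×10^8 − 3.421×10^7 = 7.658×10^8 Pa
Additional depth in rhyolite = 7.658×10^8 Pa / (2370 kg/m³ × 9.8 m/s²) = 32971 m
Total depth = 1369 m + 32971 m = 34340 m
= 34.340 km

34.3 km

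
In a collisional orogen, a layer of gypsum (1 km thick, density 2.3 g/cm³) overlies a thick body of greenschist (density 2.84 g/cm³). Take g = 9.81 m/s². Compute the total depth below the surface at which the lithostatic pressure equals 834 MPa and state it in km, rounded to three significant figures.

Pressure at base of upper layers: 2300×9.81×1000 = 2.256×10^7 Pa = 22.56 MPa
Remaining pressure to be supplied by greenschist: 8.340×10^8 − 2.256×10^7 = 8.114×10^8 Pa
Additional depth in greenschist = 8.114×10^8 Pa / (2840 kg/m³ × 9.81 m/s²) = 29125 m
Total depth = 1000 m + 29125 m = 30125 m
= 30.125 km

30.1 km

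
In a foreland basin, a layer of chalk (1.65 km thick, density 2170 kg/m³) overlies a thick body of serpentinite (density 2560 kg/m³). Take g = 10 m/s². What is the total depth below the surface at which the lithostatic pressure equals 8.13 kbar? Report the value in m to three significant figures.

Pressure at base of upper layers: 2170×10×1650 = 3.580×10^7 Pa = 0.3580 kbar
Remaining pressure to be supplied by serpentinite: 8.130×10^8 − 3.580×10^7 = 7.772×10^8 Pa
Additional depth in serpentinite = 7.772×10^8 Pa / (2560 kg/m³ × 10 m/s²) = 30359 m
Total depth = 1650 m + 30359 m = 32009 m

32000 m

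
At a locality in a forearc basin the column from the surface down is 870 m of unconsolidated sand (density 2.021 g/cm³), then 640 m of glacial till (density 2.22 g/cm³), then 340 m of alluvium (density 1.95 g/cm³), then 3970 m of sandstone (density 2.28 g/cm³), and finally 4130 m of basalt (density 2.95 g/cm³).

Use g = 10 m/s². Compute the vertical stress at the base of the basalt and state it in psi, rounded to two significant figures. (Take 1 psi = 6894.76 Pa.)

unconsolidated sand: 2021 kg/m³ × 10 m/s² × 870 m = 1.758×10^7 Pa = 2550 psi
glacial till: 2220 kg/m³ × 10 m/s² × 640 m = 1.421×10^7 Pa = 2061 psi
alluvium: 1950 kg/m³ × 10 m/s² × 340 m = 6.630×10^6 Pa = 961.6 psi
sandstone: 2280 kg/m³ × 10 m/s² × 3970 m = 9.052×10^7 Pa = 13128 psi
basalt: 2950 kg/m³ × 10 m/s² × 4130 m = 1.218×10^8 Pa = 17671 psi
Total = 2550 + 2061 + 961.6 + 13128 + 17671 = 36371 psi

36000 psi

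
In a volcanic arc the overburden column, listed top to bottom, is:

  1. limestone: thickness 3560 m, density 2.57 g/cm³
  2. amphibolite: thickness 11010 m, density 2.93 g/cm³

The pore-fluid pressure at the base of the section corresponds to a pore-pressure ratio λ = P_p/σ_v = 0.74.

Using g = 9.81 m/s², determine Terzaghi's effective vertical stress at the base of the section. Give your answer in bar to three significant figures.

Overburden (lithostatic) stress σ_v:
limestone: 2570 kg/m³ × 9.81 m/s² × 3560 m = 8.975×10^7 Pa = 89.75 MPa
amphibolite: 2930 kg/m³ × 9.81 m/s² × 11010 m = 3.165×10^8 Pa = 316.5 MPa
Total = 89.75 + 316.5 = 406.22 MPa
Pore pressure P_p = λ·σ_v = 0.74 × 406.2 MPa = 300.6 MPa
Effective stress σ' = σ_v − P_p = 406.2 − 300.6 = 105.62 MPa = 1056.2 bar

1060 bar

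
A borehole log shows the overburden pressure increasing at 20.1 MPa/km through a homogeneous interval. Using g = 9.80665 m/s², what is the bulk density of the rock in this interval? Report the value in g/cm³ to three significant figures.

ρ = (dP/dz)/g = 20.1 MPa/km / 9.80665 m/s² = 20100 Pa/m / 9.80665 m/s² = 2049.6 kg/m³
= 2.050 g/cm³

2.05 g/cm³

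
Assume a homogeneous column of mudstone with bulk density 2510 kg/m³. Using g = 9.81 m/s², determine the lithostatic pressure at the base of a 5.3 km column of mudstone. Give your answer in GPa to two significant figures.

mudstone: 2510 kg/m³ × 9.81 m/s² × 5300 m = 1.305×10^8 Pa = 0.1305 GPa

0.13 GPa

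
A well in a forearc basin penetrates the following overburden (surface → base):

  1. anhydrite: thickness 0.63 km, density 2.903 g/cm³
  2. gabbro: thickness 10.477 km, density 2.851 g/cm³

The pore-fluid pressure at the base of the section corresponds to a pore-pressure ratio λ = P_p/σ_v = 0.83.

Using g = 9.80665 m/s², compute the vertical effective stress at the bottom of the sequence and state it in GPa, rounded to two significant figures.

0.053 GPa

Overburden (lithostatic) stress σ_v:
anhydrite: 2903 kg/m³ × 9.80665 m/s² × 630 m = 1.794×10^7 Pa = 17.94 MPa
gabbro: 2851 kg/m³ × 9.80665 m/s² × 10477 m = 2.929×10^8 Pa = 292.9 MPa
Total = 17.94 + 292.9 = 310.86 MPa
Pore pressure P_p = λ·σ_v = 0.83 × 310.9 MPa = 258.0 MPa
Effective stress σ' = σ_v − P_p = 310.9 − 258.0 = 52.846 MPa = 0.052846 GPa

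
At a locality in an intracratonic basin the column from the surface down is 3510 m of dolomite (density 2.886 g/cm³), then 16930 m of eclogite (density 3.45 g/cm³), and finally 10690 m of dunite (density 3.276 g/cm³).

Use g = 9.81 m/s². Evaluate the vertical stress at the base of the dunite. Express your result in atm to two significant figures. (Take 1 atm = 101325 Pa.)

dolomite: 2886 kg/m³ × 9.81 m/s² × 3510 m = 9.937×10^7 Pa = 980.7 atm
eclogite: 3450 kg/m³ × 9.81 m/s² × 16930 m = 5.730×10^8 Pa = 5655 atm
dunite: 3276 kg/m³ × 9.81 m/s² × 10690 m = 3.436×10^8 Pa = 3391 atm
Total = 980.7 + 5655 + 3391 = 10026 atm

10000 atm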